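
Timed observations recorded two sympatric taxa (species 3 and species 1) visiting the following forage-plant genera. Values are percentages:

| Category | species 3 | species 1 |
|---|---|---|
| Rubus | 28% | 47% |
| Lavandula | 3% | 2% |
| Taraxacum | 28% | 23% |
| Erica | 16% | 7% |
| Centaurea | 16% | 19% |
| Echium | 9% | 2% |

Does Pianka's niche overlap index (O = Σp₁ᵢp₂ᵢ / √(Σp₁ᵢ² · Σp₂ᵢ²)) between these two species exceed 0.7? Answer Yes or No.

Yes

Convert percentages to proportions (divide by 100).
Σ p₁ᵢp₂ᵢ = 0.1316 + 0.0006 + 0.0644 + 0.0112 + 0.0304 + 0.0018 = 0.2400
Σp_1ᵢ² = 0.28² + 0.03² + 0.28² + 0.16² + 0.16² + 0.09² = 0.0784 + 0.0009 + 0.0784 + 0.0256 + 0.0256 + 0.0081 = 0.2170
Σp_2ᵢ² = 0.47² + 0.02² + 0.23² + 0.07² + 0.19² + 0.02² = 0.2209 + 0.0004 + 0.0529 + 0.0049 + 0.0361 + 0.0004 = 0.3156
O = 0.2400 / √(0.2170 × 0.3156) = 0.2400 / 0.26170 = 0.9171
O = 0.9171 > 0.7 → Yes.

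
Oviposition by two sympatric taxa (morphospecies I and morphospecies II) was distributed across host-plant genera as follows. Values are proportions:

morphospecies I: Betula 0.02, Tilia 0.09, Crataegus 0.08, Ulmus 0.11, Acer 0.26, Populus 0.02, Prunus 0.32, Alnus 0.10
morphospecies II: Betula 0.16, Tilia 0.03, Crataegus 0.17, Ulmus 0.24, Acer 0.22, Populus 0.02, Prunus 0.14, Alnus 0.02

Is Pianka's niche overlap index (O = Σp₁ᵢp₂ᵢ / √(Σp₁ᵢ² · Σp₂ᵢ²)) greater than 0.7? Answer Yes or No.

Σ p₁ᵢp₂ᵢ = 0.0032 + 0.0027 + 0.0136 + 0.0264 + 0.0572 + 0.0004 + 0.0448 + 0.0020 = 0.1503
Σp_1ᵢ² = 0.02² + 0.09² + 0.08² + 0.11² + 0.26² + 0.02² + 0.32² + 0.10² = 0.0004 + 0.0081 + 0.0064 + 0.0121 + 0.0676 + 0.0004 + 0.1024 + 0.0100 = 0.2074
Σp_2ᵢ² = 0.16² + 0.03² + 0.17² + 0.24² + 0.22² + 0.02² + 0.14² + 0.02² = 0.0256 + 0.0009 + 0.0289 + 0.0576 + 0.0484 + 0.0004 + 0.0196 + 0.0004 = 0.1818
O = 0.1503 / √(0.2074 × 0.1818) = 0.1503 / 0.19418 = 0.7740
O = 0.7740 > 0.7 → Yes.

Yes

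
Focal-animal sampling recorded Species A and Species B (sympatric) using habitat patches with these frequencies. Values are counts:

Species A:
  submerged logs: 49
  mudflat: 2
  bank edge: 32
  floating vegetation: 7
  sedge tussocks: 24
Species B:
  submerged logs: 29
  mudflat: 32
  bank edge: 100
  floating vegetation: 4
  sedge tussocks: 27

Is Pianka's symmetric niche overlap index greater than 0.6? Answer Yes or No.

Proportions for Species A (n=114): 49/114=0.4298, 2/114=0.0175, 32/114=0.2807, 7/114=0.0614, 24/114=0.2105
Proportions for Species B (n=192): 29/192=0.1510, 32/192=0.1667, 100/192=0.5208, 4/192=0.0208, 27/192=0.1406
Σ p₁ᵢp₂ᵢ = 0.064900 + 0.002917 + 0.146189 + 0.001277 + 0.029596 = 0.244879
Σp_1ᵢ² = 0.4298² + 0.0175² + 0.2807² + 0.0614² + 0.2105² = 0.184728 + 0.000306 + 0.078792 + 0.003770 + 0.044310 = 0.311906
Σp_2ᵢ² = 0.1510² + 0.1667² + 0.5208² + 0.0208² + 0.1406² = 0.022801 + 0.027789 + 0.271233 + 0.000433 + 0.019768 = 0.342024
O = 0.244879 / √(0.311906 × 0.342024) = 0.244879 / 0.3266180 = 0.7497
O = 0.7497 > 0.6 → Yes.

Yes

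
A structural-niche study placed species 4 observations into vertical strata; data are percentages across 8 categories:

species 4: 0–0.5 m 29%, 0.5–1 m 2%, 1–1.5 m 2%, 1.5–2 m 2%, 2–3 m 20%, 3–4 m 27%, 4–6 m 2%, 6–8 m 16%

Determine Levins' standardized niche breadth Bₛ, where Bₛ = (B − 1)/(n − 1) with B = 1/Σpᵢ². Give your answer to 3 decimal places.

Convert percentages to proportions (divide by 100).
Σpᵢ² = 0.29² + 0.02² + 0.02² + 0.02² + 0.20² + 0.27² + 0.02² + 0.16² = 0.0841 + 0.0004 + 0.0004 + 0.0004 + 0.0400 + 0.0729 + 0.0004 + 0.0256 = 0.2242
B = 1 / 0.2242 = 4.46030
Bₛ = (B − 1)/(n − 1) = (4.46030 − 1)/(8 − 1) = 3.46030/7 = 0.49433

0.494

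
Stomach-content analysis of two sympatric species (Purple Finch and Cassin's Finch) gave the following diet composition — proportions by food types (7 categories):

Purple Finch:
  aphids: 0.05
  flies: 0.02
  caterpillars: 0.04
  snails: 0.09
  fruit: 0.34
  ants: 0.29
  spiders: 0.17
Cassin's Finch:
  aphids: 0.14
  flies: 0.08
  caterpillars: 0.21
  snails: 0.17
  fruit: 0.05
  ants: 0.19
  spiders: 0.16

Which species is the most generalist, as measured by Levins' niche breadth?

Σp_Purpᵢ² = 0.05² + 0.02² + 0.04² + 0.09² + 0.34² + 0.29² + 0.17² = 0.0025 + 0.0004 + 0.0016 + 0.0081 + 0.1156 + 0.0841 + 0.0289 = 0.2412
B_Purp = 1 / 0.2412 = 4.1459
Σp_Cassᵢ² = 0.14² + 0.08² + 0.21² + 0.17² + 0.05² + 0.19² + 0.16² = 0.0196 + 0.0064 + 0.0441 + 0.0289 + 0.0025 + 0.0361 + 0.0256 = 0.1632
B_Cass = 1 / 0.1632 = 6.1275
Highest B → broadest niche (most generalist): Cassin's Finch (B = 6.13).

Cassin's Finch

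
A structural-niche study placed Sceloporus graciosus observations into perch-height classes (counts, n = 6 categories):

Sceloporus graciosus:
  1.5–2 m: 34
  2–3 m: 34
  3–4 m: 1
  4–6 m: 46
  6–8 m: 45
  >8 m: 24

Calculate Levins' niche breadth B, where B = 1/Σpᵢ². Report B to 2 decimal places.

Proportions for Sceloporus graciosus (n=184): 34/184=0.1848, 34/184=0.1848, 1/184=0.0054, 46/184=0.2500, 45/184=0.2446, 24/184=0.1304
Σpᵢ² = 0.1848² + 0.1848² + 0.0054² + 0.2500² + 0.2446² + 0.1304² = 0.034151 + 0.034151 + 0.000029 + 0.062500 + 0.059829 + 0.017004 = 0.207664
B = 1 / 0.207664 = 4.8155

4.82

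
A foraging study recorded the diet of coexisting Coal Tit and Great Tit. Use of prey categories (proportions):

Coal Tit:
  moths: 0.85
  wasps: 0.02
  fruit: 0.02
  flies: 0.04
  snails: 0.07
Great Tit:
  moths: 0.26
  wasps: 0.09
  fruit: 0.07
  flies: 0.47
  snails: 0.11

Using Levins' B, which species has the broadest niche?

Great Tit

Σp_Coalᵢ² = 0.85² + 0.02² + 0.02² + 0.04² + 0.07² = 0.7225 + 0.0004 + 0.0004 + 0.0016 + 0.0049 = 0.7298
B_Coal = 1 / 0.7298 = 1.3702
Σp_Greaᵢ² = 0.26² + 0.09² + 0.07² + 0.47² + 0.11² = 0.0676 + 0.0081 + 0.0049 + 0.2209 + 0.0121 = 0.3136
B_Grea = 1 / 0.3136 = 3.1888
Highest B → broadest niche (most generalist): Great Tit (B = 3.19).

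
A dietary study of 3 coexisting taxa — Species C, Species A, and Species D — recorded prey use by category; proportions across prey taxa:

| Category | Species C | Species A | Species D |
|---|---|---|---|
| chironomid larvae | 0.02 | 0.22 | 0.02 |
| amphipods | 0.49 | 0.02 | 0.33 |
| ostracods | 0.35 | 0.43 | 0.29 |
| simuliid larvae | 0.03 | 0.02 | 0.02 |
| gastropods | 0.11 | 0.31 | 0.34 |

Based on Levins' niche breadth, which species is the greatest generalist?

Σp_Cᵢ² = 0.02² + 0.49² + 0.35² + 0.03² + 0.11² = 0.0004 + 0.2401 + 0.1225 + 0.0009 + 0.0121 = 0.3760
B_C = 1 / 0.3760 = 2.6596
Σp_Aᵢ² = 0.22² + 0.02² + 0.43² + 0.02² + 0.31² = 0.0484 + 0.0004 + 0.1849 + 0.0004 + 0.0961 = 0.3302
B_A = 1 / 0.3302 = 3.0285
Σp_Dᵢ² = 0.02² + 0.33² + 0.29² + 0.02² + 0.34² = 0.0004 + 0.1089 + 0.0841 + 0.0004 + 0.1156 = 0.3094
B_D = 1 / 0.3094 = 3.2321
Highest B → broadest niche (most generalist): Species D (B = 3.23).

Species D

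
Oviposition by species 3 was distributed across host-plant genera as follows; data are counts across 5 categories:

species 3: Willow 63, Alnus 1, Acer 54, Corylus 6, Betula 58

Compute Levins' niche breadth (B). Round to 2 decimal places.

3.22

Proportions for species 3 (n=182): 63/182=0.3462, 1/182=0.0055, 54/182=0.2967, 6/182=0.0330, 58/182=0.3187
Σpᵢ² = 0.3462² + 0.0055² + 0.2967² + 0.0330² + 0.3187² = 0.119854 + 0.000030 + 0.088031 + 0.001089 + 0.101570 = 0.310574
B = 1 / 0.310574 = 3.2198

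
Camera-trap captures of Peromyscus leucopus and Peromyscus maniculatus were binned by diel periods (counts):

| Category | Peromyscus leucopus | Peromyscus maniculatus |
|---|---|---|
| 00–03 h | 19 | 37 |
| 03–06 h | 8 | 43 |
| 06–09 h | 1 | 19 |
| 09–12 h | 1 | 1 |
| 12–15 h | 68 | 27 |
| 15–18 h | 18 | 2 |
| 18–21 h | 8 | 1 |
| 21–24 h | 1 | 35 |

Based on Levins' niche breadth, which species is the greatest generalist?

Proportions for Peromyscus leucopus (n=124): 19/124=0.1532, 8/124=0.0645, 1/124=0.0081, 1/124=0.0081, 68/124=0.5484, 18/124=0.1452, 8/124=0.0645, 1/124=0.0081
Proportions for Peromyscus maniculatus (n=165): 37/165=0.2242, 43/165=0.2606, 19/165=0.1152, 1/165=0.0061, 27/165=0.1636, 2/165=0.0121, 1/165=0.0061, 35/165=0.2121
Σp_leucᵢ² = 0.1532² + 0.0645² + 0.0081² + 0.0081² + 0.5484² + 0.1452² + 0.0645² + 0.0081² = 0.023470 + 0.004160 + 0.000066 + 0.000066 + 0.300743 + 0.021083 + 0.004160 + 0.000066 = 0.353814
B_leuc = 1 / 0.353814 = 2.8263
Σp_maniᵢ² = 0.2242² + 0.2606² + 0.1152² + 0.0061² + 0.1636² + 0.0121² + 0.0061² + 0.2121² = 0.050266 + 0.067912 + 0.013271 + 0.000037 + 0.026765 + 0.000146 + 0.000037 + 0.044986 = 0.203420
B_mani = 1 / 0.203420 = 4.9159
Highest B → broadest niche (most generalist): Peromyscus maniculatus (B = 4.92).

Peromyscus maniculatus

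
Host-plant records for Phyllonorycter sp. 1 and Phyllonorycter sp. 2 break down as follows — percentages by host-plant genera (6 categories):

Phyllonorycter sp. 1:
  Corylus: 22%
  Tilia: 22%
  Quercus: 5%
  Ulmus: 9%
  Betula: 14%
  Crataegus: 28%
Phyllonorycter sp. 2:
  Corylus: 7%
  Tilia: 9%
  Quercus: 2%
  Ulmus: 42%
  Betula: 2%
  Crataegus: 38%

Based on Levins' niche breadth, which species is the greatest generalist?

Convert percentages to proportions (divide by 100).
Σp_1ᵢ² = 0.22² + 0.22² + 0.05² + 0.09² + 0.14² + 0.28² = 0.0484 + 0.0484 + 0.0025 + 0.0081 + 0.0196 + 0.0784 = 0.2054
B_1 = 1 / 0.2054 = 4.8685
Σp_2ᵢ² = 0.07² + 0.09² + 0.02² + 0.42² + 0.02² + 0.38² = 0.0049 + 0.0081 + 0.0004 + 0.1764 + 0.0004 + 0.1444 = 0.3346
B_2 = 1 / 0.3346 = 2.9886
Highest B → broadest niche (most generalist): Phyllonorycter sp. 1 (B = 4.87).

Phyllonorycter sp. 1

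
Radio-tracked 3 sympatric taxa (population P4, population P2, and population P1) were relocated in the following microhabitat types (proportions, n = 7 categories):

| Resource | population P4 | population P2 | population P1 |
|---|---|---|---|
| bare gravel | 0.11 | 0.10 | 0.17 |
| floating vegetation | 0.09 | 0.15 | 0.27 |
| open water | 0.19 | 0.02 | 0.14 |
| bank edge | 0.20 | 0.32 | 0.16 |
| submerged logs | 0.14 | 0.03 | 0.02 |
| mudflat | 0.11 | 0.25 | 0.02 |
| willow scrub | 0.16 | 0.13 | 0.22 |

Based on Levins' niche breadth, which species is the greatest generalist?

population P4

Σp_P4ᵢ² = 0.11² + 0.09² + 0.19² + 0.20² + 0.14² + 0.11² + 0.16² = 0.0121 + 0.0081 + 0.0361 + 0.0400 + 0.0196 + 0.0121 + 0.0256 = 0.1536
B_P4 = 1 / 0.1536 = 6.5104
Σp_P2ᵢ² = 0.10² + 0.15² + 0.02² + 0.32² + 0.03² + 0.25² + 0.13² = 0.0100 + 0.0225 + 0.0004 + 0.1024 + 0.0009 + 0.0625 + 0.0169 = 0.2156
B_P2 = 1 / 0.2156 = 4.6382
Σp_P1ᵢ² = 0.17² + 0.27² + 0.14² + 0.16² + 0.02² + 0.02² + 0.22² = 0.0289 + 0.0729 + 0.0196 + 0.0256 + 0.0004 + 0.0004 + 0.0484 = 0.1962
B_P1 = 1 / 0.1962 = 5.0968
Highest B → broadest niche (most generalist): population P4 (B = 6.51).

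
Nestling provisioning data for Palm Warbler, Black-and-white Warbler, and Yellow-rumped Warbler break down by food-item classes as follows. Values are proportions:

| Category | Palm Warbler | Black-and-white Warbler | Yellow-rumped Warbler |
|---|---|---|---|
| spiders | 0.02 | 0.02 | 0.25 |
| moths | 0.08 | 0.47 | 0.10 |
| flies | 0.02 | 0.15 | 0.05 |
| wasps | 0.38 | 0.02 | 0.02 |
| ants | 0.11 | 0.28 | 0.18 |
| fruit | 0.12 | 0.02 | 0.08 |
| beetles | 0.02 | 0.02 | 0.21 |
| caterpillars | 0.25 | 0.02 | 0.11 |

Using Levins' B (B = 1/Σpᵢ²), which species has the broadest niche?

Yellow-rumped Warbler

Σp_Palmᵢ² = 0.02² + 0.08² + 0.02² + 0.38² + 0.11² + 0.12² + 0.02² + 0.25² = 0.0004 + 0.0064 + 0.0004 + 0.1444 + 0.0121 + 0.0144 + 0.0004 + 0.0625 = 0.2410
B_Palm = 1 / 0.2410 = 4.1494
Σp_Blacᵢ² = 0.02² + 0.47² + 0.15² + 0.02² + 0.28² + 0.02² + 0.02² + 0.02² = 0.0004 + 0.2209 + 0.0225 + 0.0004 + 0.0784 + 0.0004 + 0.0004 + 0.0004 = 0.3238
B_Blac = 1 / 0.3238 = 3.0883
Σp_Yellᵢ² = 0.25² + 0.10² + 0.05² + 0.02² + 0.18² + 0.08² + 0.21² + 0.11² = 0.0625 + 0.0100 + 0.0025 + 0.0004 + 0.0324 + 0.0064 + 0.0441 + 0.0121 = 0.1704
B_Yell = 1 / 0.1704 = 5.8685
Highest B → broadest niche (most generalist): Yellow-rumped Warbler (B = 5.87).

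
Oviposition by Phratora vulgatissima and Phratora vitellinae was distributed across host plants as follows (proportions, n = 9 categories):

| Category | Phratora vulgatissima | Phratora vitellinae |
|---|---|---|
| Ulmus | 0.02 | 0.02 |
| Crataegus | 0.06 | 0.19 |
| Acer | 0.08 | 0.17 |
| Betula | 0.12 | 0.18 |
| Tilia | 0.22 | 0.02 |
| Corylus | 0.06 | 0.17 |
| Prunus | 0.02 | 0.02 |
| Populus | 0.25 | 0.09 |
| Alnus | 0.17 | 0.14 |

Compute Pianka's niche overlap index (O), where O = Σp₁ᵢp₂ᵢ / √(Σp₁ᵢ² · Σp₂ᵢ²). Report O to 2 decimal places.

Σ p₁ᵢp₂ᵢ = 0.0004 + 0.0114 + 0.0136 + 0.0216 + 0.0044 + 0.0102 + 0.0004 + 0.0225 + 0.0238 = 0.1083
Σp_1ᵢ² = 0.02² + 0.06² + 0.08² + 0.12² + 0.22² + 0.06² + 0.02² + 0.25² + 0.17² = 0.0004 + 0.0036 + 0.0064 + 0.0144 + 0.0484 + 0.0036 + 0.0004 + 0.0625 + 0.0289 = 0.1686
Σp_2ᵢ² = 0.02² + 0.19² + 0.17² + 0.18² + 0.02² + 0.17² + 0.02² + 0.09² + 0.14² = 0.0004 + 0.0361 + 0.0289 + 0.0324 + 0.0004 + 0.0289 + 0.0004 + 0.0081 + 0.0196 = 0.1552
O = 0.1083 / √(0.1686 × 0.1552) = 0.1083 / 0.16176 = 0.6695

0.67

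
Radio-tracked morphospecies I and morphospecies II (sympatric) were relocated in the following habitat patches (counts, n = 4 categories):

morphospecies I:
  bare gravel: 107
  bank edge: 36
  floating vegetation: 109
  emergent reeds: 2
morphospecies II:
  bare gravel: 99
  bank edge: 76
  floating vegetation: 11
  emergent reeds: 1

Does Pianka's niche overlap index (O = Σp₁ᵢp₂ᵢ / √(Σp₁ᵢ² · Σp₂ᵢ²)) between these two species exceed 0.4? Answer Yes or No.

Proportions for morphospecies I (n=254): 107/254=0.4213, 36/254=0.1417, 109/254=0.4291, 2/254=0.0079
Proportions for morphospecies II (n=187): 99/187=0.5294, 76/187=0.4064, 11/187=0.0588, 1/187=0.0053
Σ p₁ᵢp₂ᵢ = 0.223036 + 0.057587 + 0.025231 + 0.000042 = 0.305896
Σp_1ᵢ² = 0.4213² + 0.1417² + 0.4291² + 0.0079² = 0.177494 + 0.020079 + 0.184127 + 0.000062 = 0.381762
Σp_2ᵢ² = 0.5294² + 0.4064² + 0.0588² + 0.0053² = 0.280264 + 0.165161 + 0.003457 + 0.000028 = 0.448910
O = 0.305896 / √(0.381762 × 0.448910) = 0.305896 / 0.4139768 = 0.7389
O = 0.7389 > 0.4 → Yes.

Yes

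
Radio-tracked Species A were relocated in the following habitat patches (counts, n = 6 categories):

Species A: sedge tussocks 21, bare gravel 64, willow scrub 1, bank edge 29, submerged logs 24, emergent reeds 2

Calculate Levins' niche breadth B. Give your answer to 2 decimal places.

Proportions for Species A (n=141): 21/141=0.1489, 64/141=0.4539, 1/141=0.0071, 29/141=0.2057, 24/141=0.1702, 2/141=0.0142
Σpᵢ² = 0.1489² + 0.4539² + 0.0071² + 0.2057² + 0.1702² + 0.0142² = 0.022171 + 0.206025 + 0.000050 + 0.042312 + 0.028968 + 0.000202 = 0.299728
B = 1 / 0.299728 = 3.3364

3.34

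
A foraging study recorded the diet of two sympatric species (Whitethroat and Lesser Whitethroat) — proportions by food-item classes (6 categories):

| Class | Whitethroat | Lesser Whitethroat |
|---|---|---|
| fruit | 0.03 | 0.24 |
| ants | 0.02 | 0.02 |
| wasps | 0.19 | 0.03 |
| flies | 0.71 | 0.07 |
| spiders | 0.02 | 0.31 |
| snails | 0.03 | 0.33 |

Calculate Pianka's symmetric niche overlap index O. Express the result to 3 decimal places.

0.207

Σ p₁ᵢp₂ᵢ = 0.0072 + 0.0004 + 0.0057 + 0.0497 + 0.0062 + 0.0099 = 0.0791
Σp_1ᵢ² = 0.03² + 0.02² + 0.19² + 0.71² + 0.02² + 0.03² = 0.0009 + 0.0004 + 0.0361 + 0.5041 + 0.0004 + 0.0009 = 0.5428
Σp_2ᵢ² = 0.24² + 0.02² + 0.03² + 0.07² + 0.31² + 0.33² = 0.0576 + 0.0004 + 0.0009 + 0.0049 + 0.0961 + 0.1089 = 0.2688
O = 0.0791 / √(0.5428 × 0.2688) = 0.0791 / 0.381975 = 0.20708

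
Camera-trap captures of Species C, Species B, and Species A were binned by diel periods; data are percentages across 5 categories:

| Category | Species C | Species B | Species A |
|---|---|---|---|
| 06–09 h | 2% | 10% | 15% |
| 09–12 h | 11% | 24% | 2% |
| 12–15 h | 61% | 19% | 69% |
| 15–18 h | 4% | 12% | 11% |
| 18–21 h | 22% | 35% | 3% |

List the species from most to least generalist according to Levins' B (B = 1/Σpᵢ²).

Species B > Species C > Species A

Convert percentages to proportions (divide by 100).
Σp_Cᵢ² = 0.02² + 0.11² + 0.61² + 0.04² + 0.22² = 0.0004 + 0.0121 + 0.3721 + 0.0016 + 0.0484 = 0.4346
B_C = 1 / 0.4346 = 2.3010
Σp_Bᵢ² = 0.10² + 0.24² + 0.19² + 0.12² + 0.35² = 0.0100 + 0.0576 + 0.0361 + 0.0144 + 0.1225 = 0.2406
B_B = 1 / 0.2406 = 4.1563
Σp_Aᵢ² = 0.15² + 0.02² + 0.69² + 0.11² + 0.03² = 0.0225 + 0.0004 + 0.4761 + 0.0121 + 0.0009 = 0.5120
B_A = 1 / 0.5120 = 1.9531
Ranking by B (broadest → narrowest): Species B (4.16) > Species C (2.30) > Species A (1.95)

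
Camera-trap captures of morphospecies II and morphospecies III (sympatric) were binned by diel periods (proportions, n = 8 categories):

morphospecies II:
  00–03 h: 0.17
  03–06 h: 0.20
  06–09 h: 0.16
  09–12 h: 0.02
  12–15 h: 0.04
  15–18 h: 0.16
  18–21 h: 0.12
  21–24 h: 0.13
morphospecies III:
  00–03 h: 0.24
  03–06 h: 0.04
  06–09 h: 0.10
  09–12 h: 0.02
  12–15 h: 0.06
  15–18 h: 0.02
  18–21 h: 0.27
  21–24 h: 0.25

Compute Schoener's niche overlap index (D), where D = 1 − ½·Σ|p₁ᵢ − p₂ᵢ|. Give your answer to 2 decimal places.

0.64

Σ|p₁ᵢ − p₂ᵢ| = 0.07 + 0.16 + 0.06 + 0.00 + 0.02 + 0.14 + 0.15 + 0.12 = 0.72
D = 1 − ½ × 0.72 = 1 − 0.360 = 0.6400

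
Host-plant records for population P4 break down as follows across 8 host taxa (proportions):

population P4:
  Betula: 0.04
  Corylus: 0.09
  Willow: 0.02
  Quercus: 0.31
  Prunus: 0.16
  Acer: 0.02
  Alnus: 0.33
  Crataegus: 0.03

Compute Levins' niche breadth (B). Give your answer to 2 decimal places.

Σpᵢ² = 0.04² + 0.09² + 0.02² + 0.31² + 0.16² + 0.02² + 0.33² + 0.03² = 0.0016 + 0.0081 + 0.0004 + 0.0961 + 0.0256 + 0.0004 + 0.1089 + 0.0009 = 0.2420
B = 1 / 0.2420 = 4.1322

4.13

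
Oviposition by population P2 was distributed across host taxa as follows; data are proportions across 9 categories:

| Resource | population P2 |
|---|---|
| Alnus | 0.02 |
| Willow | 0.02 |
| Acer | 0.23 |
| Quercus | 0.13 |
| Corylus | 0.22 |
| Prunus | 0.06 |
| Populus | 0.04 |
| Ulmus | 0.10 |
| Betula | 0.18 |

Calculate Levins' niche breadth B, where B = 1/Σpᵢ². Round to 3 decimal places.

6.002

Σpᵢ² = 0.02² + 0.02² + 0.23² + 0.13² + 0.22² + 0.06² + 0.04² + 0.10² + 0.18² = 0.0004 + 0.0004 + 0.0529 + 0.0169 + 0.0484 + 0.0036 + 0.0016 + 0.0100 + 0.0324 = 0.1666
B = 1 / 0.1666 = 6.00240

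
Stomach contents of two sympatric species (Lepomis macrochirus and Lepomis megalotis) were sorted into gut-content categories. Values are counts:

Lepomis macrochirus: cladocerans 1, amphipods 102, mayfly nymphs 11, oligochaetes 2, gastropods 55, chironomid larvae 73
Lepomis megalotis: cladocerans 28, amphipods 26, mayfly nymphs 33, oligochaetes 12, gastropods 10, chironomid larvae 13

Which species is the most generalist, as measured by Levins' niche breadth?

Lepomis megalotis

Proportions for Lepomis macrochirus (n=244): 1/244=0.0041, 102/244=0.4180, 11/244=0.0451, 2/244=0.0082, 55/244=0.2254, 73/244=0.2992
Proportions for Lepomis megalotis (n=122): 28/122=0.2295, 26/122=0.2131, 33/122=0.2705, 12/122=0.0984, 10/122=0.0820, 13/122=0.1066
Σp_macrᵢ² = 0.0041² + 0.4180² + 0.0451² + 0.0082² + 0.2254² + 0.2992² = 0.000017 + 0.174724 + 0.002034 + 0.000067 + 0.050805 + 0.089521 = 0.317168
B_macr = 1 / 0.317168 = 3.1529
Σp_megaᵢ² = 0.2295² + 0.2131² + 0.2705² + 0.0984² + 0.0820² + 0.1066² = 0.052670 + 0.045412 + 0.073170 + 0.009683 + 0.006724 + 0.011364 = 0.199023
B_mega = 1 / 0.199023 = 5.0245
Highest B → broadest niche (most generalist): Lepomis megalotis (B = 5.02).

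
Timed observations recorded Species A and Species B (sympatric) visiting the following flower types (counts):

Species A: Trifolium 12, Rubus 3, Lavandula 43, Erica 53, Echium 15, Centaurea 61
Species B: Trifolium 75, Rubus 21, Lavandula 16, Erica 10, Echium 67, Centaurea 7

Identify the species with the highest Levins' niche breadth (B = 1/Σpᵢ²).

Species A

Proportions for Species A (n=187): 12/187=0.0642, 3/187=0.0160, 43/187=0.2299, 53/187=0.2834, 15/187=0.0802, 61/187=0.3262
Proportions for Species B (n=196): 75/196=0.3827, 21/196=0.1071, 16/196=0.0816, 10/196=0.0510, 67/196=0.3418, 7/196=0.0357
Σp_Aᵢ² = 0.0642² + 0.0160² + 0.2299² + 0.2834² + 0.0802² + 0.3262² = 0.004122 + 0.000256 + 0.052854 + 0.080316 + 0.006432 + 0.106406 = 0.250386
B_A = 1 / 0.250386 = 3.9938
Σp_Bᵢ² = 0.3827² + 0.1071² + 0.0816² + 0.0510² + 0.3418² + 0.0357² = 0.146459 + 0.011470 + 0.006659 + 0.002601 + 0.116827 + 0.001274 = 0.285290
B_B = 1 / 0.285290 = 3.5052
Highest B → broadest niche (most generalist): Species A (B = 3.99).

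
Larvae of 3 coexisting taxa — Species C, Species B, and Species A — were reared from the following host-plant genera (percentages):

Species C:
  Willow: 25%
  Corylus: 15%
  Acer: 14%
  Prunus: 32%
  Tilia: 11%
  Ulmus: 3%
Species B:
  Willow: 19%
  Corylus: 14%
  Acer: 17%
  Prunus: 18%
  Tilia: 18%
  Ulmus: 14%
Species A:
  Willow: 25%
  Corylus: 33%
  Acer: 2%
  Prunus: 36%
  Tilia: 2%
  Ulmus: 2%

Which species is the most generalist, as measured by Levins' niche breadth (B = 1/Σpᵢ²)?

Convert percentages to proportions (divide by 100).
Σp_Cᵢ² = 0.25² + 0.15² + 0.14² + 0.32² + 0.11² + 0.03² = 0.0625 + 0.0225 + 0.0196 + 0.1024 + 0.0121 + 0.0009 = 0.2200
B_C = 1 / 0.2200 = 4.5455
Σp_Bᵢ² = 0.19² + 0.14² + 0.17² + 0.18² + 0.18² + 0.14² = 0.0361 + 0.0196 + 0.0289 + 0.0324 + 0.0324 + 0.0196 = 0.1690
B_B = 1 / 0.1690 = 5.9172
Σp_Aᵢ² = 0.25² + 0.33² + 0.02² + 0.36² + 0.02² + 0.02² = 0.0625 + 0.1089 + 0.0004 + 0.1296 + 0.0004 + 0.0004 = 0.3022
B_A = 1 / 0.3022 = 3.3091
Highest B → broadest niche (most generalist): Species B (B = 5.92).

Species B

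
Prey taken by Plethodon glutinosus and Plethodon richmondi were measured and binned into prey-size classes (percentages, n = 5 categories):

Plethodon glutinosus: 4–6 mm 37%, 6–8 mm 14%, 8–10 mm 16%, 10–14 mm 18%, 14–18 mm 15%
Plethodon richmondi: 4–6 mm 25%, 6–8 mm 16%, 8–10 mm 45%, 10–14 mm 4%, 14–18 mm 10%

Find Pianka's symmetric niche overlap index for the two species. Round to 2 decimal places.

0.78

Convert percentages to proportions (divide by 100).
Σ p₁ᵢp₂ᵢ = 0.0925 + 0.0224 + 0.0720 + 0.0072 + 0.0150 = 0.2091
Σp_1ᵢ² = 0.37² + 0.14² + 0.16² + 0.18² + 0.15² = 0.1369 + 0.0196 + 0.0256 + 0.0324 + 0.0225 = 0.2370
Σp_2ᵢ² = 0.25² + 0.16² + 0.45² + 0.04² + 0.10² = 0.0625 + 0.0256 + 0.2025 + 0.0016 + 0.0100 = 0.3022
O = 0.2091 / √(0.2370 × 0.3022) = 0.2091 / 0.26762 = 0.7813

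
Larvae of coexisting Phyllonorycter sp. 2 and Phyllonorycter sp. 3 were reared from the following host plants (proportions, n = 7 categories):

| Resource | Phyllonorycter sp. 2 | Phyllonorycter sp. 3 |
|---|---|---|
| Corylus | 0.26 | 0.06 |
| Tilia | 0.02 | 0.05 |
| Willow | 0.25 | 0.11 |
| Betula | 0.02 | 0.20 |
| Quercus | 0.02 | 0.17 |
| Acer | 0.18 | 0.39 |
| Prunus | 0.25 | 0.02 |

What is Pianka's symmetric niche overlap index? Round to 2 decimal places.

Σ p₁ᵢp₂ᵢ = 0.0156 + 0.0010 + 0.0275 + 0.0040 + 0.0034 + 0.0702 + 0.0050 = 0.1267
Σp_1ᵢ² = 0.26² + 0.02² + 0.25² + 0.02² + 0.02² + 0.18² + 0.25² = 0.0676 + 0.0004 + 0.0625 + 0.0004 + 0.0004 + 0.0324 + 0.0625 = 0.2262
Σp_2ᵢ² = 0.06² + 0.05² + 0.11² + 0.20² + 0.17² + 0.39² + 0.02² = 0.0036 + 0.0025 + 0.0121 + 0.0400 + 0.0289 + 0.1521 + 0.0004 = 0.2396
O = 0.1267 / √(0.2262 × 0.2396) = 0.1267 / 0.23280 = 0.5442

0.54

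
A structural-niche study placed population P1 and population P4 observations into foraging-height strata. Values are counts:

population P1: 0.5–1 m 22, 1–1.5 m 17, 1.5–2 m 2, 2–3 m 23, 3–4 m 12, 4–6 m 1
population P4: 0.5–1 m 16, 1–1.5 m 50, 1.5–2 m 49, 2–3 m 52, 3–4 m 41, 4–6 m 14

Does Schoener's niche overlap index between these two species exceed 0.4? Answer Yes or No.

Yes

Proportions for population P1 (n=77): 22/77=0.2857, 17/77=0.2208, 2/77=0.0260, 23/77=0.2987, 12/77=0.1558, 1/77=0.0130
Proportions for population P4 (n=222): 16/222=0.0721, 50/222=0.2252, 49/222=0.2207, 52/222=0.2342, 41/222=0.1847, 14/222=0.0631
Σ|p₁ᵢ − p₂ᵢ| = 0.2136 + 0.0044 + 0.1947 + 0.0645 + 0.0289 + 0.0501 = 0.5562
D = 1 − ½ × 0.5562 = 1 − 0.27810 = 0.72190
D = 0.72190 > 0.4 → Yes.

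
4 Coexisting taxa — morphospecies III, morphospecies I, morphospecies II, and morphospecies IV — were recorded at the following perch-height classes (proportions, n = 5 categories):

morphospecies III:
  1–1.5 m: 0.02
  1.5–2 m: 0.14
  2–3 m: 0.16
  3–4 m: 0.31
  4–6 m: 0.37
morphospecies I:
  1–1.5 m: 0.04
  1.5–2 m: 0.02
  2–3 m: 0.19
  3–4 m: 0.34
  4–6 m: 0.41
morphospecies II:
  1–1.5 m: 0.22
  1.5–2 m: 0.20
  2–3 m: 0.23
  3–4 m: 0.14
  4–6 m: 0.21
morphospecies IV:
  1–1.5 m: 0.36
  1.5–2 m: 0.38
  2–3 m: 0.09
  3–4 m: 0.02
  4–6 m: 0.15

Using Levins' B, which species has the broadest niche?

Σp_IIIᵢ² = 0.02² + 0.14² + 0.16² + 0.31² + 0.37² = 0.0004 + 0.0196 + 0.0256 + 0.0961 + 0.1369 = 0.2786
B_III = 1 / 0.2786 = 3.5894
Σp_Iᵢ² = 0.04² + 0.02² + 0.19² + 0.34² + 0.41² = 0.0016 + 0.0004 + 0.0361 + 0.1156 + 0.1681 = 0.3218
B_I = 1 / 0.3218 = 3.1075
Σp_IIᵢ² = 0.22² + 0.20² + 0.23² + 0.14² + 0.21² = 0.0484 + 0.0400 + 0.0529 + 0.0196 + 0.0441 = 0.2050
B_II = 1 / 0.2050 = 4.8780
Σp_IVᵢ² = 0.36² + 0.38² + 0.09² + 0.02² + 0.15² = 0.1296 + 0.1444 + 0.0081 + 0.0004 + 0.0225 = 0.3050
B_IV = 1 / 0.3050 = 3.2787
Highest B → broadest niche (most generalist): morphospecies II (B = 4.88).

morphospecies II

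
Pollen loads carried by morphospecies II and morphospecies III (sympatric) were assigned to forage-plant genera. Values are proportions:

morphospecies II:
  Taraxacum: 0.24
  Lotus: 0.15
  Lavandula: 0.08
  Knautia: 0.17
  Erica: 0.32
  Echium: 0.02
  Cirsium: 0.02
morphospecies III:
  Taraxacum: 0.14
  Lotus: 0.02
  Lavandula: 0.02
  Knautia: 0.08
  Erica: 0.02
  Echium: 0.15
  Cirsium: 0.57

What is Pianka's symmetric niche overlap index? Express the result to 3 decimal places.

Σ p₁ᵢp₂ᵢ = 0.0336 + 0.0030 + 0.0016 + 0.0136 + 0.0064 + 0.0030 + 0.0114 = 0.0726
Σp_1ᵢ² = 0.24² + 0.15² + 0.08² + 0.17² + 0.32² + 0.02² + 0.02² = 0.0576 + 0.0225 + 0.0064 + 0.0289 + 0.1024 + 0.0004 + 0.0004 = 0.2186
Σp_2ᵢ² = 0.14² + 0.02² + 0.02² + 0.08² + 0.02² + 0.15² + 0.57² = 0.0196 + 0.0004 + 0.0004 + 0.0064 + 0.0004 + 0.0225 + 0.3249 = 0.3746
O = 0.0726 / √(0.2186 × 0.3746) = 0.0726 / 0.286160 = 0.25370

0.254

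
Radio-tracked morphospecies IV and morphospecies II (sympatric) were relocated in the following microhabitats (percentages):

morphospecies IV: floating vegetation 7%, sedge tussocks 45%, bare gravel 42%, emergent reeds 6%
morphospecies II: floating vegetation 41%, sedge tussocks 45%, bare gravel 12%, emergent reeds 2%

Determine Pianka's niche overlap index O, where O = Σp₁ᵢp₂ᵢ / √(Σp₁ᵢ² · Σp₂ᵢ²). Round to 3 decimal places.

0.732

Convert percentages to proportions (divide by 100).
Σ p₁ᵢp₂ᵢ = 0.0287 + 0.2025 + 0.0504 + 0.0012 = 0.2828
Σp_1ᵢ² = 0.07² + 0.45² + 0.42² + 0.06² = 0.0049 + 0.2025 + 0.1764 + 0.0036 = 0.3874
Σp_2ᵢ² = 0.41² + 0.45² + 0.12² + 0.02² = 0.1681 + 0.2025 + 0.0144 + 0.0004 = 0.3854
O = 0.2828 / √(0.3874 × 0.3854) = 0.2828 / 0.386399 = 0.73189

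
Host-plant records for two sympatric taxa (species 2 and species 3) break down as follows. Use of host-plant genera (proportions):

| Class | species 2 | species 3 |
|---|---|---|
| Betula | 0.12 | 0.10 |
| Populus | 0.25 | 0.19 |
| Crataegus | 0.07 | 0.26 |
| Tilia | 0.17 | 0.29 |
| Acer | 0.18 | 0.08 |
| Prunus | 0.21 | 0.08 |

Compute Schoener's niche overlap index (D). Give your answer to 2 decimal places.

0.69

Σ|p₁ᵢ − p₂ᵢ| = 0.02 + 0.06 + 0.19 + 0.12 + 0.10 + 0.13 = 0.62
D = 1 − ½ × 0.62 = 1 − 0.310 = 0.6900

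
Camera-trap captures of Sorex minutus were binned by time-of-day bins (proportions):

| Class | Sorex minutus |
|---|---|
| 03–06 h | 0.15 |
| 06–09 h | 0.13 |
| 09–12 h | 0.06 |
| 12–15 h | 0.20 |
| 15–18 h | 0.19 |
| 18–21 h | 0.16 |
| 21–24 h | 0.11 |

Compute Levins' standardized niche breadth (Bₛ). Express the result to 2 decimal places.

0.90

Σpᵢ² = 0.15² + 0.13² + 0.06² + 0.20² + 0.19² + 0.16² + 0.11² = 0.0225 + 0.0169 + 0.0036 + 0.0400 + 0.0361 + 0.0256 + 0.0121 = 0.1568
B = 1 / 0.1568 = 6.3776
Bₛ = (B − 1)/(n − 1) = (6.3776 − 1)/(7 − 1) = 5.3776/6 = 0.8963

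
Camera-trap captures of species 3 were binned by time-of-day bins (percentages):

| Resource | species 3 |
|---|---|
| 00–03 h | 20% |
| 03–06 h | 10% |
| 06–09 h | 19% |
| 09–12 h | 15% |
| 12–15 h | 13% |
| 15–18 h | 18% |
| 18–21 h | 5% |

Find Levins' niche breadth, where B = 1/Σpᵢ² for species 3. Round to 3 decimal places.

Convert percentages to proportions (divide by 100).
Σpᵢ² = 0.20² + 0.10² + 0.19² + 0.15² + 0.13² + 0.18² + 0.05² = 0.0400 + 0.0100 + 0.0361 + 0.0225 + 0.0169 + 0.0324 + 0.0025 = 0.1604
B = 1 / 0.1604 = 6.23441

6.234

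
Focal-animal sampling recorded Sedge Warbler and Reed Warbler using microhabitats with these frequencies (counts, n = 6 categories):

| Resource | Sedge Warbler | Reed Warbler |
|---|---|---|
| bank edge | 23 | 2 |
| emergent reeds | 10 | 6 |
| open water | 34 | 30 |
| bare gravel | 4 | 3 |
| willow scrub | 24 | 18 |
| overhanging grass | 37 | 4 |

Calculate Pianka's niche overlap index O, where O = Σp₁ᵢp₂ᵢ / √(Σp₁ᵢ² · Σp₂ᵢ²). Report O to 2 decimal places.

0.78

Proportions for Sedge Warbler (n=132): 23/132=0.1742, 10/132=0.0758, 34/132=0.2576, 4/132=0.0303, 24/132=0.1818, 37/132=0.2803
Proportions for Reed Warbler (n=63): 2/63=0.0317, 6/63=0.0952, 30/63=0.4762, 3/63=0.0476, 18/63=0.2857, 4/63=0.0635
Σ p₁ᵢp₂ᵢ = 0.005522 + 0.007216 + 0.122669 + 0.001442 + 0.051940 + 0.017799 = 0.206588
Σp_1ᵢ² = 0.1742² + 0.0758² + 0.2576² + 0.0303² + 0.1818² + 0.2803² = 0.030346 + 0.005746 + 0.066358 + 0.000918 + 0.033051 + 0.078568 = 0.214987
Σp_2ᵢ² = 0.0317² + 0.0952² + 0.4762² + 0.0476² + 0.2857² + 0.0635² = 0.001005 + 0.009063 + 0.226766 + 0.002266 + 0.081624 + 0.004032 = 0.324756
O = 0.206588 / √(0.214987 × 0.324756) = 0.206588 / 0.2642316 = 0.7818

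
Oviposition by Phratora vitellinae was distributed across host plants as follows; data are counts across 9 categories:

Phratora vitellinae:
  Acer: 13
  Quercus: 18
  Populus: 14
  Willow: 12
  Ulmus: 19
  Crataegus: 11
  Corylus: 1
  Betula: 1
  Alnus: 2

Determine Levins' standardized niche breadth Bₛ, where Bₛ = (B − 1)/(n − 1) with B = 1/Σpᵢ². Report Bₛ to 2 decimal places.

0.66

Proportions for Phratora vitellinae (n=91): 13/91=0.1429, 18/91=0.1978, 14/91=0.1538, 12/91=0.1319, 19/91=0.2088, 11/91=0.1209, 1/91=0.0110, 1/91=0.0110, 2/91=0.0220
Σpᵢ² = 0.1429² + 0.1978² + 0.1538² + 0.1319² + 0.2088² + 0.1209² + 0.0110² + 0.0110² + 0.0220² = 0.020420 + 0.039125 + 0.023654 + 0.017398 + 0.043597 + 0.014617 + 0.000121 + 0.000121 + 0.000484 = 0.159537
B = 1 / 0.159537 = 6.2681
Bₛ = (B − 1)/(n − 1) = (6.2681 − 1)/(9 − 1) = 5.2681/8 = 0.6585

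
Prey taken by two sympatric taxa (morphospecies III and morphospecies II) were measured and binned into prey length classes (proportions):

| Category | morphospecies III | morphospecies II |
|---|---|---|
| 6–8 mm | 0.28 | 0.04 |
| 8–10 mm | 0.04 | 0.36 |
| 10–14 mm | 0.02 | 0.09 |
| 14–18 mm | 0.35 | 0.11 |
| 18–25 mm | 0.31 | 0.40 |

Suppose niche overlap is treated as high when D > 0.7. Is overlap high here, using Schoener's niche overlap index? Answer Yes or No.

Σ|p₁ᵢ − p₂ᵢ| = 0.24 + 0.32 + 0.07 + 0.24 + 0.09 = 0.96
D = 1 − ½ × 0.96 = 1 − 0.480 = 0.5200
D = 0.5200 < 0.7 → No.

No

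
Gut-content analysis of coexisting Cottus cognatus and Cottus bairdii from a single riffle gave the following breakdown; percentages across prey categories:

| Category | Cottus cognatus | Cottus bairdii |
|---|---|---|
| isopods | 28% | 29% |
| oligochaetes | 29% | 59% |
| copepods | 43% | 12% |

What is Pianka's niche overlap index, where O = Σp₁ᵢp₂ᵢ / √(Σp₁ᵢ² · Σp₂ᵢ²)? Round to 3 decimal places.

0.772

Convert percentages to proportions (divide by 100).
Σ p₁ᵢp₂ᵢ = 0.0812 + 0.1711 + 0.0516 = 0.3039
Σp_1ᵢ² = 0.28² + 0.29² + 0.43² = 0.0784 + 0.0841 + 0.1849 = 0.3474
Σp_2ᵢ² = 0.29² + 0.59² + 0.12² = 0.0841 + 0.3481 + 0.0144 = 0.4466
O = 0.3039 / √(0.3474 × 0.4466) = 0.3039 / 0.393889 = 0.77154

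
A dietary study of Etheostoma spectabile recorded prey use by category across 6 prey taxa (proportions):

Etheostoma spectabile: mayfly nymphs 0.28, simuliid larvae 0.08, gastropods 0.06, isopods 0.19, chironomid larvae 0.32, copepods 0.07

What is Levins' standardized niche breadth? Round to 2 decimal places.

0.66

Σpᵢ² = 0.28² + 0.08² + 0.06² + 0.19² + 0.32² + 0.07² = 0.0784 + 0.0064 + 0.0036 + 0.0361 + 0.1024 + 0.0049 = 0.2318
B = 1 / 0.2318 = 4.3141
Bₛ = (B − 1)/(n − 1) = (4.3141 − 1)/(6 − 1) = 3.3141/5 = 0.6628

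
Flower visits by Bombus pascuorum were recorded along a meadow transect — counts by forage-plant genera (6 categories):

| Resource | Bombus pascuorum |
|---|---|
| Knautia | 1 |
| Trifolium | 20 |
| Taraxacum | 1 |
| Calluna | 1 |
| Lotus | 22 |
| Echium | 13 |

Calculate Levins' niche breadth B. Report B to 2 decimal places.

3.19

Proportions for Bombus pascuorum (n=58): 1/58=0.0172, 20/58=0.3448, 1/58=0.0172, 1/58=0.0172, 22/58=0.3793, 13/58=0.2241
Σpᵢ² = 0.0172² + 0.3448² + 0.0172² + 0.0172² + 0.3793² + 0.2241² = 0.000296 + 0.118887 + 0.000296 + 0.000296 + 0.143868 + 0.050221 = 0.313864
B = 1 / 0.313864 = 3.1861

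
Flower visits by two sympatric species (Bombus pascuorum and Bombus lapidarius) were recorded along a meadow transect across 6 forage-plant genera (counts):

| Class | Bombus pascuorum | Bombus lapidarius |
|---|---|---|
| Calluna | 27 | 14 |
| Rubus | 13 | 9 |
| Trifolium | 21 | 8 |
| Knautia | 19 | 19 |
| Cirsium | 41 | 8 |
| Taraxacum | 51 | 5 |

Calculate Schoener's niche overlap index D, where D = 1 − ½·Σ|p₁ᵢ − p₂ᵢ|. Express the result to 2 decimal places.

0.67

Proportions for Bombus pascuorum (n=172): 27/172=0.1570, 13/172=0.0756, 21/172=0.1221, 19/172=0.1105, 41/172=0.2384, 51/172=0.2965
Proportions for Bombus lapidarius (n=63): 14/63=0.2222, 9/63=0.1429, 8/63=0.1270, 19/63=0.3016, 8/63=0.1270, 5/63=0.0794
Σ|p₁ᵢ − p₂ᵢ| = 0.0652 + 0.0673 + 0.0049 + 0.1911 + 0.1114 + 0.2171 = 0.6570
D = 1 − ½ × 0.6570 = 1 − 0.32850 = 0.67150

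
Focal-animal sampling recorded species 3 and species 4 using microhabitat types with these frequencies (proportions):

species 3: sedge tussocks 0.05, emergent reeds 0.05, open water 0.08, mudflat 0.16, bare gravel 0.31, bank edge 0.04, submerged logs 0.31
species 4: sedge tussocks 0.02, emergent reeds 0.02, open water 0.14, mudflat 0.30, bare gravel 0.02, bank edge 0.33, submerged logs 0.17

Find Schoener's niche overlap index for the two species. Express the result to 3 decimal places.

0.510

Σ|p₁ᵢ − p₂ᵢ| = 0.03 + 0.03 + 0.06 + 0.14 + 0.29 + 0.29 + 0.14 = 0.98
D = 1 − ½ × 0.98 = 1 − 0.490 = 0.51000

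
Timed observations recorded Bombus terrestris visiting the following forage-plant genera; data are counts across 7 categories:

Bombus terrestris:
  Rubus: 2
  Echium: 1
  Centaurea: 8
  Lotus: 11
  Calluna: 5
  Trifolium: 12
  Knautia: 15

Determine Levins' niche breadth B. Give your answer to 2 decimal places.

Proportions for Bombus terrestris (n=54): 2/54=0.0370, 1/54=0.0185, 8/54=0.1481, 11/54=0.2037, 5/54=0.0926, 12/54=0.2222, 15/54=0.2778
Σpᵢ² = 0.0370² + 0.0185² + 0.1481² + 0.2037² + 0.0926² + 0.2222² + 0.2778² = 0.001369 + 0.000342 + 0.021934 + 0.041494 + 0.008575 + 0.049373 + 0.077173 = 0.200260
B = 1 / 0.200260 = 4.9935

4.99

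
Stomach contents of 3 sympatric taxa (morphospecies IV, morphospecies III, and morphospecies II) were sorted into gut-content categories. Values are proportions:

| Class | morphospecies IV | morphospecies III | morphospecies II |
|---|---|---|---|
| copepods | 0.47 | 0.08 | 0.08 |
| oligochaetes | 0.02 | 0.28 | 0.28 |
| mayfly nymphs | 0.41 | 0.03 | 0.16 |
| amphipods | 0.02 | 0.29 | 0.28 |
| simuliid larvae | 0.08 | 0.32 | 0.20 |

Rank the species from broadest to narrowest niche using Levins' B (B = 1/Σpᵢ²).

Σp_IVᵢ² = 0.47² + 0.02² + 0.41² + 0.02² + 0.08² = 0.2209 + 0.0004 + 0.1681 + 0.0004 + 0.0064 = 0.3962
B_IV = 1 / 0.3962 = 2.5240
Σp_IIIᵢ² = 0.08² + 0.28² + 0.03² + 0.29² + 0.32² = 0.0064 + 0.0784 + 0.0009 + 0.0841 + 0.1024 = 0.2722
B_III = 1 / 0.2722 = 3.6738
Σp_IIᵢ² = 0.08² + 0.28² + 0.16² + 0.28² + 0.20² = 0.0064 + 0.0784 + 0.0256 + 0.0784 + 0.0400 = 0.2288
B_II = 1 / 0.2288 = 4.3706
Ranking by B (broadest → narrowest): morphospecies II (4.37) > morphospecies III (3.67) > morphospecies IV (2.52)

morphospecies II > morphospecies III > morphospecies IV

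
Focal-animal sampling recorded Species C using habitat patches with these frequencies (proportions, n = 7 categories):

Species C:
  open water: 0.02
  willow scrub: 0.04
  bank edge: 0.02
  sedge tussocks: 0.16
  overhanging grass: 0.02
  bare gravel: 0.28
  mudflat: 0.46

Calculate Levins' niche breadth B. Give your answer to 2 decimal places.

Σpᵢ² = 0.02² + 0.04² + 0.02² + 0.16² + 0.02² + 0.28² + 0.46² = 0.0004 + 0.0016 + 0.0004 + 0.0256 + 0.0004 + 0.0784 + 0.2116 = 0.3184
B = 1 / 0.3184 = 3.1407

3.14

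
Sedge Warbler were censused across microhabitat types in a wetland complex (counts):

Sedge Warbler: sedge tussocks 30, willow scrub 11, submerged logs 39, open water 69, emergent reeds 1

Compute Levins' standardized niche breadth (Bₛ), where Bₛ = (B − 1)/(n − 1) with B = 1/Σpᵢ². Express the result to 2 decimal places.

0.52

Proportions for Sedge Warbler (n=150): 30/150=0.2000, 11/150=0.0733, 39/150=0.2600, 69/150=0.4600, 1/150=0.0067
Σpᵢ² = 0.2000² + 0.0733² + 0.2600² + 0.4600² + 0.0067² = 0.040000 + 0.005373 + 0.067600 + 0.211600 + 0.000045 = 0.324618
B = 1 / 0.324618 = 3.0805
Bₛ = (B − 1)/(n − 1) = (3.0805 − 1)/(5 − 1) = 2.0805/4 = 0.5201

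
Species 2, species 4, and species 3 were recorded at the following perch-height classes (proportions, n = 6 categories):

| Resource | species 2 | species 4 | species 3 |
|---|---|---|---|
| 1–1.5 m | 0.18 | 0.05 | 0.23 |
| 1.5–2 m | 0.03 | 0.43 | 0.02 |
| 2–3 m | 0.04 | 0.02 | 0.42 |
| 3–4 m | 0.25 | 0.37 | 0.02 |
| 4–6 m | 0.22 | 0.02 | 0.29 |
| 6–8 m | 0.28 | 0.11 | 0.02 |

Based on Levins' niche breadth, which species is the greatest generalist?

species 2

Σp_2ᵢ² = 0.18² + 0.03² + 0.04² + 0.25² + 0.22² + 0.28² = 0.0324 + 0.0009 + 0.0016 + 0.0625 + 0.0484 + 0.0784 = 0.2242
B_2 = 1 / 0.2242 = 4.4603
Σp_4ᵢ² = 0.05² + 0.43² + 0.02² + 0.37² + 0.02² + 0.11² = 0.0025 + 0.1849 + 0.0004 + 0.1369 + 0.0004 + 0.0121 = 0.3372
B_4 = 1 / 0.3372 = 2.9656
Σp_3ᵢ² = 0.23² + 0.02² + 0.42² + 0.02² + 0.29² + 0.02² = 0.0529 + 0.0004 + 0.1764 + 0.0004 + 0.0841 + 0.0004 = 0.3146
B_3 = 1 / 0.3146 = 3.1786
Highest B → broadest niche (most generalist): species 2 (B = 4.46).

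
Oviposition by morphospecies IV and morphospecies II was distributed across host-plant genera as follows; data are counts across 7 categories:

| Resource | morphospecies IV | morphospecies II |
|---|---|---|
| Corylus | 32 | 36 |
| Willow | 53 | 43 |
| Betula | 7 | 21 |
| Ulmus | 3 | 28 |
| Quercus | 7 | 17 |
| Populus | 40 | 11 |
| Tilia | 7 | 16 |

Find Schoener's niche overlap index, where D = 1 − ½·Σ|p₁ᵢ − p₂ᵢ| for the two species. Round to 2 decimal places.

Proportions for morphospecies IV (n=149): 32/149=0.2148, 53/149=0.3557, 7/149=0.0470, 3/149=0.0201, 7/149=0.0470, 40/149=0.2685, 7/149=0.0470
Proportions for morphospecies II (n=172): 36/172=0.2093, 43/172=0.2500, 21/172=0.1221, 28/172=0.1628, 17/172=0.0988, 11/172=0.0640, 16/172=0.0930
Σ|p₁ᵢ − p₂ᵢ| = 0.0055 + 0.1057 + 0.0751 + 0.1427 + 0.0518 + 0.2045 + 0.0460 = 0.6313
D = 1 − ½ × 0.6313 = 1 − 0.31565 = 0.68435

0.68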